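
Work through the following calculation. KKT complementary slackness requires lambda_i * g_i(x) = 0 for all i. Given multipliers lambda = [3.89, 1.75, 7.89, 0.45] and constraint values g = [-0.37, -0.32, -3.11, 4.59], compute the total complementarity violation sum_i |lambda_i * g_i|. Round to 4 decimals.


KKT complementary slackness check:
lambda_1 * g_1 = 3.89 * -0.37 = -1.4393
lambda_2 * g_2 = 1.75 * -0.32 = -0.56
lambda_3 * g_3 = 7.89 * -3.11 = -24.5379
lambda_4 * g_4 = 0.45 * 4.59 = 2.0655
Total violation = 1.4393 + 0.56 + 24.5379 + 2.0655 = 28.6027


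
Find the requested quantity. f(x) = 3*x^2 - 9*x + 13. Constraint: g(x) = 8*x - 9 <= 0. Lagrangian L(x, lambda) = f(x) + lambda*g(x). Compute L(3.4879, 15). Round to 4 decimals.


Step 1: Evaluate f(x).
f(3.4879) = 3*3.4879^2 - 9*3.4879 + 13 = 18.1052
Step 2: Evaluate g(x).
g(3.4879) = 8*3.4879 - 9 = 18.9032
Step 3: Compute Lagrangian.
L = 18.1052 + 15*18.9032 = 301.6532


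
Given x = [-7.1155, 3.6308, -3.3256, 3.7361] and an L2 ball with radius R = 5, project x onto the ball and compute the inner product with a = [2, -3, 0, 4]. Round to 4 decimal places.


Step 1: Compute ||x|| (intermediates to 6 decimals).
||x|| = sqrt((-7.1155)^2 + 3.6308^2 + (-3.3256)^2 + 3.7361^2) = 9.425026
Step 2: Project.
Since ||x|| > R, scale = R/||x|| = 5/9.425026 = 0.530503, proj(x) = scale * x
proj(x) = [-3.774794, 1.92615, -1.764241, 1.982012]
Step 3: Dot product.
a^T * proj(x) = 2*(-3.774794) - 3*1.92615 + 0*(-1.764241) + 4*1.982012 = -5.4


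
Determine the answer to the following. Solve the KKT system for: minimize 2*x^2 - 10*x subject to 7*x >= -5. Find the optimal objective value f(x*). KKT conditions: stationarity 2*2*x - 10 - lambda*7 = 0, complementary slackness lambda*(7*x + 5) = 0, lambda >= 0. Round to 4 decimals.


Step 1: Try lambda = 0 (constraint inactive).
Stationarity: 2*2*x - 10 = 0
x* = 10/(2*2) = 2.5
Check constraint: 7*2.5 = 17.5 >= -5 -- satisfied.
Step 2: Compute optimal value.
f(x*) = 2*2.5^2 - 10*2.5 = -12.5


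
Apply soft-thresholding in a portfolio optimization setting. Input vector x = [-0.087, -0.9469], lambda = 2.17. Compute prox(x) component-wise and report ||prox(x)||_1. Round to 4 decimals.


Soft-thresholding with lambda = 2.17:
prox(-0.087) = sign(-0.087)*max(|-0.087| - 2.17, 0) = 0.0
prox(-0.9469) = sign(-0.9469)*max(|-0.9469| - 2.17, 0) = 0.0
prox(x) = [0.0, 0.0]
||prox(x)||_1 = 0.0 + 0.0 = 0.0


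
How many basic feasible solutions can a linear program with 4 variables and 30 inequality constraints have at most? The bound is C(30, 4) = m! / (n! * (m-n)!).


Each vertex corresponds to some choice of n active constraints out of m, so the number of vertices is at most C(m, n) = m! / (n!(m-n)!).
m = 30, n = 4
Numerator: 30 * 29 * 28 * 27
Denominator: 4! = 24
C(30, 4) = 27405


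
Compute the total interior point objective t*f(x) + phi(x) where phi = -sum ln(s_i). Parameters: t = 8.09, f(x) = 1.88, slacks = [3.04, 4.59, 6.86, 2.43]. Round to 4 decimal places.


Step 1: Compute log-barrier.
ln values: [1.1119, 1.5239, 1.9257, 0.8879]
phi = -(1.1119 + 1.5239 + 1.9257 + 0.8879) = -5.4493
Step 2: Compute augmented objective.
t*f(x) = 8.09*1.88 = 15.2092
Total = 15.2092 - 5.4493 = 9.7599


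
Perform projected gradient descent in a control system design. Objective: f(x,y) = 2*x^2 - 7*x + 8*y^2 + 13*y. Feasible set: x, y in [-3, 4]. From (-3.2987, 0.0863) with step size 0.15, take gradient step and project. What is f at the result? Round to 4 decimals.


Step 1: Compute gradient at (-3.2987, 0.0863).
grad_x = 2*2*-3.2987 - 7 = -20.1948
grad_y = 2*8*0.0863 + 13 = 14.3808
Step 2: Gradient step.
x_raw = -3.2987 - 0.15*-20.1948 = -0.2695
y_raw = 0.0863 - 0.15*14.3808 = -2.0708
Step 3: Project onto [-3, 4].
x_proj = clip(-0.2695) = -0.2695
y_proj = clip(-2.0708) = -2.0708
Step 4: Evaluate f.
f(-0.2695, -2.0708) = 9.4173


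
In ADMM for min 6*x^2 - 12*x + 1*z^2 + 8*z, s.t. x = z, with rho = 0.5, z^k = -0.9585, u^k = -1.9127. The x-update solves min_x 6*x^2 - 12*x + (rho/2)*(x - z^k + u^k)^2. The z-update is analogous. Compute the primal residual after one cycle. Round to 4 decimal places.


ADMM iteration with rho = 0.5, z^k = -0.9585, u^k = -1.9127
Step 1: x-update.
Minimize 6*x^2 - 12*x + (0.5/2)*(x + 0.9585 - 1.9127)^2
FOC: (2*6 + 0.5)*x = 12 + 0.5*(-0.9585 + 1.9127)
x^{k+1} = 0.9982
Step 2: z-update.
Minimize 1*z^2 + 8*z + (0.5/2)*(0.9982 - z - 1.9127)^2
FOC: (2*1 + 0.5)*z = -8 + 0.5*(0.9982 - 1.9127)
z^{k+1} = -3.3829
Step 3: u-update.
u^{k+1} = -1.9127 + 0.9982 + 3.3829 = 2.4684
Step 4: Primal residual = |0.9982 + 3.3829| = 4.3811


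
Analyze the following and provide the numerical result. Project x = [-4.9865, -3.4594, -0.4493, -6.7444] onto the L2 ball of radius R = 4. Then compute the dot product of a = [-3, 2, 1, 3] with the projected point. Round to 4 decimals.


Step 1: Compute ||x|| (intermediates to 6 decimals).
||x|| = sqrt((-4.9865)^2 + (-3.4594)^2 + (-0.4493)^2 + (-6.7444)^2) = 9.084131
Step 2: Project.
Since ||x|| > R, scale = R/||x|| = 4/9.084131 = 0.440328, proj(x) = scale * x
proj(x) = [-2.195696, -1.523271, -0.197839, -2.969748]
Step 3: Dot product.
a^T * proj(x) = -3*(-2.195696) + 2*(-1.523271) + 1*(-0.197839) + 3*(-2.969748) = -5.5665


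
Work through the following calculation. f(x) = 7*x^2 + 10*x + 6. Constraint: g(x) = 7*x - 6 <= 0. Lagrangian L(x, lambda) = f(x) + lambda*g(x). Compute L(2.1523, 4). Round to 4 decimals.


Step 1: Evaluate f(x).
f(2.1523) = 7*2.1523^2 + 10*2.1523 + 6 = 59.9498
Step 2: Evaluate g(x).
g(2.1523) = 7*2.1523 - 6 = 9.0661
Step 3: Compute Lagrangian.
L = 59.9498 + 4*9.0661 = 96.2142


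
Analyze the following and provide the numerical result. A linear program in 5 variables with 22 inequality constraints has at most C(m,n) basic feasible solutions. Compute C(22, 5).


Each vertex corresponds to some choice of n active constraints out of m, so the number of vertices is at most C(m, n) = m! / (n!(m-n)!).
m = 22, n = 5
Numerator: 22 * 21 * 20 * 19 * 18
Denominator: 5! = 120
C(22, 5) = 26334


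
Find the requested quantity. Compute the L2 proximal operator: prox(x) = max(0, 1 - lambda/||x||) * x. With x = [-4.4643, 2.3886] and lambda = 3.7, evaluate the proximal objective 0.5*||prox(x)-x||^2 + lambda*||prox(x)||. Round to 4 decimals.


Step 1: Compute ||x||.
||x|| = 5.0631
Step 2: Compute scaling factor.
scale = max(0, 1 - 3.7/5.0631) = 0.2692
Step 3: prox(x) = [-1.2019, 0.6431]
||prox(x)|| = 1.3631
Step 4: Proximal objective.
0.5*||prox-x||^2 = 6.845
lambda*||prox|| = 5.0435
Total = 11.8886


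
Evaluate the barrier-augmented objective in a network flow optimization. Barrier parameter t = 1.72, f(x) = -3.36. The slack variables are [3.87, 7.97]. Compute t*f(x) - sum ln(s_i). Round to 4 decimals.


Step 1: Compute log-barrier.
ln values: [1.3533, 2.0757]
phi = -(1.3533 + 2.0757) = -3.4289
Step 2: Compute augmented objective.
t*f(x) = 1.72*-3.36 = -5.7792
Total = -5.7792 - 3.4289 = -9.2081


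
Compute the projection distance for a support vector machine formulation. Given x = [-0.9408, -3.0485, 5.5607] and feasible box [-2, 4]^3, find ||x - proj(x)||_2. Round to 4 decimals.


Project each component onto [-2, 4].
clip(-0.9408) = -0.9408, clip(-3.0485) = -2.0, clip(5.5607) = 4.0
Projection = [-0.9408, -2.0, 4.0]
Squared diffs: [0.0, 1.0994, 2.4358]
Distance = sqrt(3.5352) = 1.8802


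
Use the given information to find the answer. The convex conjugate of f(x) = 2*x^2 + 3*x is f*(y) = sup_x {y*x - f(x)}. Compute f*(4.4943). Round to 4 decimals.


f*(y) = sup_x {y*x - a*x^2 - b*x} = sup_x {(y-b)*x - a*x^2}
FOC: (y - b) - 2a*x = 0 => x* = (y - b)/(2a)
x* = (4.4943 - 3)/(2*2) = 0.3736
f*(4.4943) = (y-b)^2/(4a) = (4.4943 - 3)^2/(4*2)
= 2.2329/8 = 0.2791


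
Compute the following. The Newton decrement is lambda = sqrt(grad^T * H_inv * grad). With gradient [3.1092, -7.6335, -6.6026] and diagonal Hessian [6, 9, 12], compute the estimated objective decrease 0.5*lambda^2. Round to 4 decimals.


Step 1: H is diagonal, so H^(-1) * g = [0.5182, -0.8482, -0.5502].
Step 2: g^T H^(-1) g = sum_i g_i^2 / H_ii
  = (3.1092)^2/6 + (-7.6335)^2/9 + (-6.6026)^2/12
  = 1.6112 + 6.4745 + 3.6329 = 11.7185
Step 3: Objective decrease = 0.5 * g^T H^(-1) g = 5.8593


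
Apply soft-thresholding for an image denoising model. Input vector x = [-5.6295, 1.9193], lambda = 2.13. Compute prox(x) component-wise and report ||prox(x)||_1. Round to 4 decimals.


Soft-thresholding with lambda = 2.13:
prox(-5.6295) = sign(-5.6295)*max(|-5.6295| - 2.13, 0) = -3.4995
prox(1.9193) = sign(1.9193)*max(|1.9193| - 2.13, 0) = 0.0
prox(x) = [-3.4995, 0.0]
||prox(x)||_1 = 3.4995 + 0.0 = 3.4995


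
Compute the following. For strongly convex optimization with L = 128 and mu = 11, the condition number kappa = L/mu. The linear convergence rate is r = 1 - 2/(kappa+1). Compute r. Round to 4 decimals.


Step 1: Compute the condition number.
kappa = L/mu = 128/11 = 11.6364
Step 2: Compute the convergence rate.
r = 1 - 2/(kappa + 1) = 1 - 2*mu/(L + mu) = (L - mu)/(L + mu) = 117/139 = 0.8417


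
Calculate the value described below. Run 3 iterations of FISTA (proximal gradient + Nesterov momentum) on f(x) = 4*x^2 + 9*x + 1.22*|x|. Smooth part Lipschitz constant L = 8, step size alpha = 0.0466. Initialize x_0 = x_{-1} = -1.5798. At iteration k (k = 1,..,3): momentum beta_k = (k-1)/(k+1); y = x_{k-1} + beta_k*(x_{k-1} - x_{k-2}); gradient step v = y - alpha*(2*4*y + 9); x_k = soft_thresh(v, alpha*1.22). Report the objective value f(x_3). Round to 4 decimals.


FISTA on f(x) = 4*x^2 + 9*x + 1.22*|x|
L = 8, alpha = 0.0466
Iteration 1: beta = 0.0, y = -1.5798 + 0.0*(-1.5798 + 1.5798) = -1.5798
  grad(y) = -3.6384, v = y - alpha*grad = -1.4103
  prox(v) = soft_thresh(-1.4103, 0.0569) = -1.3534
Iteration 2: beta = 0.3333, y = -1.3534 + 0.3333*(-1.3534 + 1.5798) = -1.2779
  grad(y) = -1.2235, v = y - alpha*grad = -1.2209
  prox(v) = soft_thresh(-1.2209, 0.0569) = -1.1641
Iteration 3: beta = 0.5, y = -1.1641 + 0.5*(-1.1641 + 1.3534) = -1.0694
  grad(y) = 0.4448, v = y - alpha*grad = -1.0901
  prox(v) = soft_thresh(-1.0901, 0.0569) = -1.0333
f(x_3) = 4*(-1.0333)^2 + 9*(-1.0333) + 1.22*|-1.0333| = -3.7683


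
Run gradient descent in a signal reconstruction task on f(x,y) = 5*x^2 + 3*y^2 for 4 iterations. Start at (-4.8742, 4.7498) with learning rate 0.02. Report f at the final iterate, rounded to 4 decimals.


Gradient descent on f(x,y) = 5*x^2 + 3*y^2.
Starting point: (-4.8742, 4.7498), alpha = 0.02
Step 1: grad_x = 2*5*-4.8742 = -48.742, grad_y = 2*3*4.7498 = 28.4988
  x_1 = -4.8742 - 0.02*-48.742 = -3.8994
  y_1 = 4.7498 - 0.02*28.4988 = 4.1798
Step 2: grad_x = 2*5*-3.8994 = -38.9936, grad_y = 2*3*4.1798 = 25.0789
  x_2 = -3.8994 - 0.02*-38.9936 = -3.1195
  y_2 = 4.1798 - 0.02*25.0789 = 3.6782
Step 3: grad_x = 2*5*-3.1195 = -31.1949, grad_y = 2*3*3.6782 = 22.0695
  x_3 = -3.1195 - 0.02*-31.1949 = -2.4956
  y_3 = 3.6782 - 0.02*22.0695 = 3.2369
Step 4: grad_x = 2*5*-2.4956 = -24.9559, grad_y = 2*3*3.2369 = 19.4211
  x_4 = -2.4956 - 0.02*-24.9559 = -1.9965
  y_4 = 3.2369 - 0.02*19.4211 = 2.8484
f(-1.9965, 2.8484) = 5*(-1.9965)^2 + 3*2.8484^2 = 44.2702


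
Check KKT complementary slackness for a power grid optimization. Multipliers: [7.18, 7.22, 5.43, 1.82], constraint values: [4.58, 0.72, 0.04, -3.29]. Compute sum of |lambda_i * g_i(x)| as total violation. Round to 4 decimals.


KKT complementary slackness check:
lambda_1 * g_1 = 7.18 * 4.58 = 32.8844
lambda_2 * g_2 = 7.22 * 0.72 = 5.1984
lambda_3 * g_3 = 5.43 * 0.04 = 0.2172
lambda_4 * g_4 = 1.82 * -3.29 = -5.9878
Total violation = 32.8844 + 5.1984 + 0.2172 + 5.9878 = 44.2878


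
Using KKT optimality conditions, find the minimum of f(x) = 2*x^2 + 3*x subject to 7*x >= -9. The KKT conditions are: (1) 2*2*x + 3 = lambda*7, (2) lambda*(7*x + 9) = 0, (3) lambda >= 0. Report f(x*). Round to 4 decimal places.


Step 1: Try lambda = 0 (constraint inactive).
Stationarity: 2*2*x + 3 = 0
x* = -3/(2*2) = -0.75
Check constraint: 7*-0.75 = -5.25 >= -9 -- satisfied.
Step 2: Compute optimal value.
f(x*) = 2*(-0.75)^2 + 3*(-0.75) = -1.125


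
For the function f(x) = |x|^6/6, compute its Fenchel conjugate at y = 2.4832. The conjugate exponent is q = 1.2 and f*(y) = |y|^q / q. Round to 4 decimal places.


The conjugate exponent q satisfies 1/p + 1/q = 1.
p = 6, so q = 6/(6 - 1) = 1.2
|y|^q = 2.4832^1.2 = 2.9786
f*(2.4832) = 2.9786 / 1.2 = 2.4822


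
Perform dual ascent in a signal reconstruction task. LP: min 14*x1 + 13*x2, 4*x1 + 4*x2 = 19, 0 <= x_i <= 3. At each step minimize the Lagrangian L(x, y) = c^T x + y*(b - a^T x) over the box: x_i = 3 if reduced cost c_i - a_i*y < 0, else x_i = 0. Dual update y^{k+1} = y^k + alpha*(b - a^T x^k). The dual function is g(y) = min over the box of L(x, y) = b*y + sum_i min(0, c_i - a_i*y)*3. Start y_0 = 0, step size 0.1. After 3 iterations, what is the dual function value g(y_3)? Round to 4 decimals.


Dual ascent for LP: min 14*x1 + 13*x2, 4*x1 + 4*x2 = 19, 0 <= x_i <= 3
Step 1: y^k = 0.0, reduced costs: (14.0, 13.0)
  x^k = (0.0, 0.0), subgradient = b - a^T x = 19.0
  y^{k+1} = 0.0 + 0.1*19.0 = 1.9
Step 2: y^k = 1.9, reduced costs: (6.4, 5.4)
  x^k = (0.0, 0.0), subgradient = b - a^T x = 19.0
  y^{k+1} = 1.9 + 0.1*19.0 = 3.8
Step 3: y^k = 3.8, reduced costs: (-1.2, -2.2)
  x^k = (3.0, 3.0), subgradient = b - a^T x = -5.0
  y^{k+1} = 3.8 + 0.1*-5.0 = 3.3
Dual objective at y_3 = 3.3: reduced costs (0.8, -0.2), box minimizer x = (0.0, 3.0)
g(y_3) = b*y + (c1 - a1*y)*x1 + (c2 - a2*y)*x2 = 19*3.3 + 0.8*0.0 + (-0.2)*3.0 = 62.7 + 0.0 - 0.6 = 62.1


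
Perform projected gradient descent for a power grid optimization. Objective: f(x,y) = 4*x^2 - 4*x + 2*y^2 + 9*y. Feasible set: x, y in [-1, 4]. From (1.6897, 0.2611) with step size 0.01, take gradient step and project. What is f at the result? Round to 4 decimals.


Step 1: Compute gradient at (1.6897, 0.2611).
grad_x = 2*4*1.6897 - 4 = 9.5176
grad_y = 2*2*0.2611 + 9 = 10.0444
Step 2: Gradient step.
x_raw = 1.6897 - 0.01*9.5176 = 1.5945
y_raw = 0.2611 - 0.01*10.0444 = 0.1607
Step 3: Project onto [-1, 4].
x_proj = clip(1.5945) = 1.5945
y_proj = clip(0.1607) = 0.1607
Step 4: Evaluate f.
f(1.5945, 0.1607) = 5.2895


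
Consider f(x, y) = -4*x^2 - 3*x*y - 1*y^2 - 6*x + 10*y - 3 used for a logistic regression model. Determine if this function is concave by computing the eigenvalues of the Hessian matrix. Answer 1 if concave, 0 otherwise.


The Hessian of f(x,y) = -4*x^2 - 3*x*y - 1*y^2 - 6*x + 10*y - 3 is:
H = [[-8, -3], [-3, -2]]
Trace = -8 - 2 = -10
Determinant = -8*-2 - (-3)^2 = 7
Discriminant = (-10)^2 - 4*7 = 72.0
Eigenvalues: lambda_1 = -9.2426, lambda_2 = -0.7574
The function is concave.

1


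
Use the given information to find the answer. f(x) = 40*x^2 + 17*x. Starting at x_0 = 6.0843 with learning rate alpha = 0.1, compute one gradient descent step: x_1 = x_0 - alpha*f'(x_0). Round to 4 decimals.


We compute the gradient at x_0 and apply the update.
f'(x) = 80*x + 17
f'(6.0843) = 80*6.0843 + 17 = 503.744
x_1 = 6.0843 - 0.1*503.744 = -44.2901


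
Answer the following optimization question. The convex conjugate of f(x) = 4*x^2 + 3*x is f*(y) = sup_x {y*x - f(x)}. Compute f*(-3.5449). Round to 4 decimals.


f*(y) = sup_x {y*x - a*x^2 - b*x} = sup_x {(y-b)*x - a*x^2}
FOC: (y - b) - 2a*x = 0 => x* = (y - b)/(2a)
x* = (-3.5449 - 3)/(2*4) = -0.8181
f*(-3.5449) = (y-b)^2/(4a) = (-3.5449 - 3)^2/(4*4)
= 42.8357/16 = 2.6772


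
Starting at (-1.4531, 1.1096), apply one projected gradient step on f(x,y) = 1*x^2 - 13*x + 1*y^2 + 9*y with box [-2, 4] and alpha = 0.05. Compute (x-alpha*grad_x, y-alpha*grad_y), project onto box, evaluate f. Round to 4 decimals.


Step 1: Compute gradient at (-1.4531, 1.1096).
grad_x = 2*1*-1.4531 - 13 = -15.9062
grad_y = 2*1*1.1096 + 9 = 11.2192
Step 2: Gradient step.
x_raw = -1.4531 - 0.05*-15.9062 = -0.6578
y_raw = 1.1096 - 0.05*11.2192 = 0.5486
Step 3: Project onto [-2, 4].
x_proj = clip(-0.6578) = -0.6578
y_proj = clip(0.5486) = 0.5486
Step 4: Evaluate f.
f(-0.6578, 0.5486) = 14.2227


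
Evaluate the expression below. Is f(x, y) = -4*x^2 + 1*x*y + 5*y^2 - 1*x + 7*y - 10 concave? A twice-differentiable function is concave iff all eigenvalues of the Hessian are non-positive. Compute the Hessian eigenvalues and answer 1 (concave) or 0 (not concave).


The Hessian of f(x,y) = -4*x^2 + 1*x*y + 5*y^2 - 1*x + 7*y - 10 is:
H = [[-8, 1], [1, 10]]
Trace = -8 + 10 = 2
Determinant = -8*10 - (1)^2 = -81
Discriminant = (2)^2 - 4*-81 = 328.0
Eigenvalues: lambda_1 = -8.0554, lambda_2 = 10.0554
The function is not concave.

0


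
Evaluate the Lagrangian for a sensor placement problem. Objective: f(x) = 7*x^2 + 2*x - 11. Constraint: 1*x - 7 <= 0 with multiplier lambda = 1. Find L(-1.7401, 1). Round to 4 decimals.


Step 1: Evaluate f(x).
f(-1.7401) = 7*(-1.7401)^2 + 2*(-1.7401) - 11 = 6.7154
Step 2: Evaluate g(x).
g(-1.7401) = 1*-1.7401 - 7 = -8.7401
Step 3: Compute Lagrangian.
L = 6.7154 + 1*-8.7401 = -2.0247


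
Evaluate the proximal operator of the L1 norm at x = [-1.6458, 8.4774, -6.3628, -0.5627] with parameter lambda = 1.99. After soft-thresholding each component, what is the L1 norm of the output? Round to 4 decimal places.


Soft-thresholding with lambda = 1.99:
prox(-1.6458) = sign(-1.6458)*max(|-1.6458| - 1.99, 0) = 0.0
prox(8.4774) = sign(8.4774)*max(|8.4774| - 1.99, 0) = 6.4874
prox(-6.3628) = sign(-6.3628)*max(|-6.3628| - 1.99, 0) = -4.3728
prox(-0.5627) = sign(-0.5627)*max(|-0.5627| - 1.99, 0) = 0.0
prox(x) = [0.0, 6.4874, -4.3728, 0.0]
||prox(x)||_1 = 0.0 + 6.4874 + 4.3728 + 0.0 = 10.8602


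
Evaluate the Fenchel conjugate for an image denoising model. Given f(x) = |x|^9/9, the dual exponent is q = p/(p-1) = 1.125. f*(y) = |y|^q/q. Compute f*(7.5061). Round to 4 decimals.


The conjugate exponent q satisfies 1/p + 1/q = 1.
p = 9, so q = 9/(9 - 1) = 1.125
|y|^q = 7.5061^1.125 = 9.657
f*(7.5061) = 9.657 / 1.125 = 8.584


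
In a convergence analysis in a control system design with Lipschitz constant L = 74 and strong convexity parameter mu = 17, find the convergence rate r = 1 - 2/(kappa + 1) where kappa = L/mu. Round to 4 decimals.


Step 1: Compute the condition number.
kappa = L/mu = 74/17 = 4.3529
Step 2: Compute the convergence rate.
r = 1 - 2/(kappa + 1) = 1 - 2*mu/(L + mu) = (L - mu)/(L + mu) = 57/91 = 0.6264


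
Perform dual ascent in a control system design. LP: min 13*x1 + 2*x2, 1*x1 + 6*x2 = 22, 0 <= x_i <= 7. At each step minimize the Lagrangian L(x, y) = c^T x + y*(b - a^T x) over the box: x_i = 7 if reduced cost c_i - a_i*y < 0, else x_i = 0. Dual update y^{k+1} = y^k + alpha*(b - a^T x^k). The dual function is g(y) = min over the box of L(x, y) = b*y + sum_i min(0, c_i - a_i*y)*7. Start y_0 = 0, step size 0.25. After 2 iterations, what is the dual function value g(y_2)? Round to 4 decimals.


Dual ascent for LP: min 13*x1 + 2*x2, 1*x1 + 6*x2 = 22, 0 <= x_i <= 7
Step 1: y^k = 0.0, reduced costs: (13.0, 2.0)
  x^k = (0.0, 0.0), subgradient = b - a^T x = 22.0
  y^{k+1} = 0.0 + 0.25*22.0 = 5.5
Step 2: y^k = 5.5, reduced costs: (7.5, -31.0)
  x^k = (0.0, 7.0), subgradient = b - a^T x = -20.0
  y^{k+1} = 5.5 + 0.25*-20.0 = 0.5
Dual objective at y_2 = 0.5: reduced costs (12.5, -1.0), box minimizer x = (0.0, 7.0)
g(y_2) = b*y + (c1 - a1*y)*x1 + (c2 - a2*y)*x2 = 22*0.5 + 12.5*0.0 + (-1.0)*7.0 = 11.0 + 0.0 - 7.0 = 4.0


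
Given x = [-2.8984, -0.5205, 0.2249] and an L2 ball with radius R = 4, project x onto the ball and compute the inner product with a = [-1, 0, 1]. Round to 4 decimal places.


Step 1: Compute ||x|| (intermediates to 6 decimals).
||x|| = sqrt((-2.8984)^2 + (-0.5205)^2 + 0.2249^2) = 2.953341
Step 2: Project.
Since ||x|| <= R, proj = x (no scaling needed).
proj(x) = [-2.8984, -0.5205, 0.2249]
Step 3: Dot product.
a^T * proj(x) = -1*(-2.8984) + 0*(-0.5205) + 1*0.2249 = 3.1233


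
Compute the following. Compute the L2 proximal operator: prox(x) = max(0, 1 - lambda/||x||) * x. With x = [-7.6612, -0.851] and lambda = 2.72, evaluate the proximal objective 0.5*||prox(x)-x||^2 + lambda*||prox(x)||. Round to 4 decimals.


Step 1: Compute ||x||.
||x|| = 7.7083
Step 2: Compute scaling factor.
scale = max(0, 1 - 2.72/7.7083) = 0.6471
Step 3: prox(x) = [-4.9578, -0.5507]
||prox(x)|| = 4.9883
Step 4: Proximal objective.
0.5*||prox-x||^2 = 3.6992
lambda*||prox|| = 13.5682
Total = 17.2674


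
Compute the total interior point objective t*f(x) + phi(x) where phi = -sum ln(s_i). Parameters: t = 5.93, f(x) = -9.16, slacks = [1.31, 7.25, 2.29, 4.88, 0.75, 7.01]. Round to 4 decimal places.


Step 1: Compute log-barrier.
ln values: [0.27, 1.981, 0.8286, 1.5851, -0.2877, 1.9473]
phi = -(0.27 + 1.981 + 0.8286 + 1.5851 - 0.2877 + 1.9473) = -6.3244
Step 2: Compute augmented objective.
t*f(x) = 5.93*-9.16 = -54.3188
Total = -54.3188 - 6.3244 = -60.6432


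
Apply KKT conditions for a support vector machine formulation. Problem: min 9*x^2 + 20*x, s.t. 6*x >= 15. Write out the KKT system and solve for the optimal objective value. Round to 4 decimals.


Step 1: Try lambda = 0 (constraint inactive).
x_unc = -20/(2*9) = -1.1111
Check: 6*-1.1111 = -6.6666 < 15 -- violated!
Step 2: Constraint must be active: 6*x = 15
x* = 15/6 = 2.5
lambda = (2*9*2.5 + 20)/6 = 10.8333
Step 3: Compute optimal value.
f(x*) = 9*2.5^2 + 20*2.5 = 106.25


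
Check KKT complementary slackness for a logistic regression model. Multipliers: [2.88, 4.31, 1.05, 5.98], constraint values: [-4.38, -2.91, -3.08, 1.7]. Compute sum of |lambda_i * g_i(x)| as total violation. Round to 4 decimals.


KKT complementary slackness check:
lambda_1 * g_1 = 2.88 * -4.38 = -12.6144
lambda_2 * g_2 = 4.31 * -2.91 = -12.5421
lambda_3 * g_3 = 1.05 * -3.08 = -3.234
lambda_4 * g_4 = 5.98 * 1.7 = 10.166
Total violation = 12.6144 + 12.5421 + 3.234 + 10.166 = 38.5565


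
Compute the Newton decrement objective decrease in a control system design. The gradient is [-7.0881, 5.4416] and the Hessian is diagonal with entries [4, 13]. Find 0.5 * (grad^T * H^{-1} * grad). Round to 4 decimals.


Step 1: H is diagonal, so H^(-1) * g = [-1.772, 0.4186].
Step 2: g^T H^(-1) g = sum_i g_i^2 / H_ii
  = (-7.0881)^2/4 + (5.4416)^2/13
  = 12.5603 + 2.2778 = 14.8381
Step 3: Objective decrease = 0.5 * g^T H^(-1) g = 7.419


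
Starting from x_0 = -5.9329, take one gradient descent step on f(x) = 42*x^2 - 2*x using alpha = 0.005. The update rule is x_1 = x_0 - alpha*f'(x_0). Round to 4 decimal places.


We compute the gradient at x_0 and apply the update.
f'(x) = 84*x - 2
f'(-5.9329) = 84*-5.9329 - 2 = -500.3636
x_1 = -5.9329 - 0.005*-500.3636 = -3.4311


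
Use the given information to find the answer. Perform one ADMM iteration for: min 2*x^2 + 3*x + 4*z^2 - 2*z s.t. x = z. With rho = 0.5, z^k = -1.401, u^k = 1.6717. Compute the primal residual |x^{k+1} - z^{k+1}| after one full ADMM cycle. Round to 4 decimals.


ADMM iteration with rho = 0.5, z^k = -1.401, u^k = 1.6717
Step 1: x-update.
Minimize 2*x^2 + 3*x + (0.5/2)*(x + 1.401 + 1.6717)^2
FOC: (2*2 + 0.5)*x = -3 + 0.5*(-1.401 - 1.6717)
x^{k+1} = -1.0081
Step 2: z-update.
Minimize 4*z^2 - 2*z + (0.5/2)*(-1.0081 - z + 1.6717)^2
FOC: (2*4 + 0.5)*z = 2 + 0.5*(-1.0081 + 1.6717)
z^{k+1} = 0.2743
Step 3: u-update.
u^{k+1} = 1.6717 - 1.0081 - 0.2743 = 0.3893
Step 4: Primal residual = |-1.0081 - 0.2743| = 1.2824


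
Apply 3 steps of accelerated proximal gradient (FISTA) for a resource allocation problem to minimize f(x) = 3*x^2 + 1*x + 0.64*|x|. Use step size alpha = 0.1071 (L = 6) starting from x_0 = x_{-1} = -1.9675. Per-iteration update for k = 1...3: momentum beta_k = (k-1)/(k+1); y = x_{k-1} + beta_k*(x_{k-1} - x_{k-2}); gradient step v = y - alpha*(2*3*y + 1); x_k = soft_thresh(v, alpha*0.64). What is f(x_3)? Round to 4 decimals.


FISTA on f(x) = 3*x^2 + 1*x + 0.64*|x|
L = 6, alpha = 0.1071
Iteration 1: beta = 0.0, y = -1.9675 + 0.0*(-1.9675 + 1.9675) = -1.9675
  grad(y) = -10.805, v = y - alpha*grad = -0.8103
  prox(v) = soft_thresh(-0.8103, 0.0685) = -0.7417
Iteration 2: beta = 0.3333, y = -0.7417 + 0.3333*(-0.7417 + 1.9675) = -0.3332
  grad(y) = -0.9989, v = y - alpha*grad = -0.2262
  prox(v) = soft_thresh(-0.2262, 0.0685) = -0.1576
Iteration 3: beta = 0.5, y = -0.1576 + 0.5*(-0.1576 + 0.7417) = 0.1344
  grad(y) = 1.8066, v = y - alpha*grad = -0.0591
  prox(v) = soft_thresh(-0.0591, 0.0685) = 0.0
f(x_3) = 3*0.0^2 + 1*0.0 + 0.64*|0.0| = 0.0


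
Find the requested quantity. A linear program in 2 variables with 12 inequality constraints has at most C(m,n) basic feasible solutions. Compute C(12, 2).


Each vertex corresponds to some choice of n active constraints out of m, so the number of vertices is at most C(m, n) = m! / (n!(m-n)!).
m = 12, n = 2
Numerator: 12 * 11
Denominator: 2! = 2
C(12, 2) = 66


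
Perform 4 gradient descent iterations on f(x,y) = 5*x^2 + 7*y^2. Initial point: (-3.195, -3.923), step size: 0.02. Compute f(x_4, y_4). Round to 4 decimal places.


Gradient descent on f(x,y) = 5*x^2 + 7*y^2.
Starting point: (-3.195, -3.923), alpha = 0.02
Step 1: grad_x = 2*5*-3.195 = -31.95, grad_y = 2*7*-3.923 = -54.922
  x_1 = -3.195 - 0.02*-31.95 = -2.556
  y_1 = -3.923 - 0.02*-54.922 = -2.8246
Step 2: grad_x = 2*5*-2.556 = -25.56, grad_y = 2*7*-2.8246 = -39.5438
  x_2 = -2.556 - 0.02*-25.56 = -2.0448
  y_2 = -2.8246 - 0.02*-39.5438 = -2.0337
Step 3: grad_x = 2*5*-2.0448 = -20.448, grad_y = 2*7*-2.0337 = -28.4716
  x_3 = -2.0448 - 0.02*-20.448 = -1.6358
  y_3 = -2.0337 - 0.02*-28.4716 = -1.4643
Step 4: grad_x = 2*5*-1.6358 = -16.3584, grad_y = 2*7*-1.4643 = -20.4995
  x_4 = -1.6358 - 0.02*-16.3584 = -1.3087
  y_4 = -1.4643 - 0.02*-20.4995 = -1.0543
f(-1.3087, -1.0543) = 5*(-1.3087)^2 + 7*(-1.0543)^2 = 16.3434


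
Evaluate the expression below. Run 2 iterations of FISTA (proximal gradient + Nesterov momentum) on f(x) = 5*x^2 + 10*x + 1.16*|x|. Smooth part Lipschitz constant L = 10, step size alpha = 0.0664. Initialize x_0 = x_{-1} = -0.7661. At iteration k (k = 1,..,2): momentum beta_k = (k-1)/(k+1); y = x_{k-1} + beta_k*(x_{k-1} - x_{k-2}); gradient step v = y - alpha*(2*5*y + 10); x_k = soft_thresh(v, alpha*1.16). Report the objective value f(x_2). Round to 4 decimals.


FISTA on f(x) = 5*x^2 + 10*x + 1.16*|x|
L = 10, alpha = 0.0664
Iteration 1: beta = 0.0, y = -0.7661 + 0.0*(-0.7661 + 0.7661) = -0.7661
  grad(y) = 2.339, v = y - alpha*grad = -0.9214
  prox(v) = soft_thresh(-0.9214, 0.077) = -0.8444
Iteration 2: beta = 0.3333, y = -0.8444 + 0.3333*(-0.8444 + 0.7661) = -0.8705
  grad(y) = 1.2952, v = y - alpha*grad = -0.9565
  prox(v) = soft_thresh(-0.9565, 0.077) = -0.8795
f(x_2) = 5*(-0.8795)^2 + 10*(-0.8795) + 1.16*|-0.8795| = -3.9072


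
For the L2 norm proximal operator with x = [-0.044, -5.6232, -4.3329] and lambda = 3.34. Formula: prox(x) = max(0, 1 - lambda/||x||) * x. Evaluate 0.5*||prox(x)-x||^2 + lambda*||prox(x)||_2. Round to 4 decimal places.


Step 1: Compute ||x||.
||x|| = 7.099
Step 2: Compute scaling factor.
scale = max(0, 1 - 3.34/7.099) = 0.5295
Step 3: prox(x) = [-0.0233, -2.9776, -2.2943]
||prox(x)|| = 3.759
Step 4: Proximal objective.
0.5*||prox-x||^2 = 5.5778
lambda*||prox|| = 12.5551
Total = 18.133


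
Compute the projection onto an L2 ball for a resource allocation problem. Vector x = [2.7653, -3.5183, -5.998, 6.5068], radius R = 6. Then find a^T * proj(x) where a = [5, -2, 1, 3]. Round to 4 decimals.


Step 1: Compute ||x|| (intermediates to 6 decimals).
||x|| = sqrt(2.7653^2 + (-3.5183)^2 + (-5.998)^2 + 6.5068^2) = 9.916641
Step 2: Project.
Since ||x|| > R, scale = R/||x|| = 6/9.916641 = 0.605044, proj(x) = scale * x
proj(x) = [1.673128, -2.128726, -3.629054, 3.9369]
Step 3: Dot product.
a^T * proj(x) = 5*1.673128 - 2*(-2.128726) + 1*(-3.629054) + 3*3.9369 = 20.8047


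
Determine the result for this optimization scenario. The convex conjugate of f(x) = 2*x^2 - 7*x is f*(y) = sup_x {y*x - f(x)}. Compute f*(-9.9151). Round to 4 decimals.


f*(y) = sup_x {y*x - a*x^2 - b*x} = sup_x {(y-b)*x - a*x^2}
FOC: (y - b) - 2a*x = 0 => x* = (y - b)/(2a)
x* = (-9.9151 + 7)/(2*2) = -0.7288
f*(-9.9151) = (y-b)^2/(4a) = (-9.9151 + 7)^2/(4*2)
= 8.4978/8 = 1.0622


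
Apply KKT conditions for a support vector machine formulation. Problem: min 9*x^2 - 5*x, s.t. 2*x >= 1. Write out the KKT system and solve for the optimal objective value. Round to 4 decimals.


Step 1: Try lambda = 0 (constraint inactive).
x_unc = 5/(2*9) = 0.2778
Check: 2*0.2778 = 0.5556 < 1 -- violated!
Step 2: Constraint must be active: 2*x = 1
x* = 1/2 = 0.5
lambda = (2*9*0.5 - 5)/2 = 2.0
Step 3: Compute optimal value.
f(x*) = 9*0.5^2 - 5*0.5 = -0.25


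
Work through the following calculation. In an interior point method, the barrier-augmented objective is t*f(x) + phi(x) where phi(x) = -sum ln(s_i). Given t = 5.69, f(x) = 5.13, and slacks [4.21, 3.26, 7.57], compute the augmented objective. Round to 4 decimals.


Step 1: Compute log-barrier.
ln values: [1.4375, 1.1817, 2.0242]
phi = -(1.4375 + 1.1817 + 2.0242) = -4.6434
Step 2: Compute augmented objective.
t*f(x) = 5.69*5.13 = 29.1897
Total = 29.1897 - 4.6434 = 24.5463


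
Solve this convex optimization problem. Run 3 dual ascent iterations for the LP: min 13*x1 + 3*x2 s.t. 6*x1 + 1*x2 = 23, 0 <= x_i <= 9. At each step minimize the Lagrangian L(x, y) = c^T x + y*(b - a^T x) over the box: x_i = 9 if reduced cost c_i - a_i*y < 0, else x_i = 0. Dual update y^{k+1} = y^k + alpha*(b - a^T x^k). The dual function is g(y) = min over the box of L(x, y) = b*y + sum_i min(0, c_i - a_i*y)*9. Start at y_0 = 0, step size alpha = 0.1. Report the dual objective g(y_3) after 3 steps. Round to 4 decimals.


Dual ascent for LP: min 13*x1 + 3*x2, 6*x1 + 1*x2 = 23, 0 <= x_i <= 9
Step 1: y^k = 0.0, reduced costs: (13.0, 3.0)
  x^k = (0.0, 0.0), subgradient = b - a^T x = 23.0
  y^{k+1} = 0.0 + 0.1*23.0 = 2.3
Step 2: y^k = 2.3, reduced costs: (-0.8, 0.7)
  x^k = (9.0, 0.0), subgradient = b - a^T x = -31.0
  y^{k+1} = 2.3 + 0.1*-31.0 = -0.8
Step 3: y^k = -0.8, reduced costs: (17.8, 3.8)
  x^k = (0.0, 0.0), subgradient = b - a^T x = 23.0
  y^{k+1} = -0.8 + 0.1*23.0 = 1.5
Dual objective at y_3 = 1.5: reduced costs (4.0, 1.5), box minimizer x = (0.0, 0.0)
g(y_3) = b*y + (c1 - a1*y)*x1 + (c2 - a2*y)*x2 = 23*1.5 + 4.0*0.0 + 1.5*0.0 = 34.5 + 0.0 + 0.0 = 34.5


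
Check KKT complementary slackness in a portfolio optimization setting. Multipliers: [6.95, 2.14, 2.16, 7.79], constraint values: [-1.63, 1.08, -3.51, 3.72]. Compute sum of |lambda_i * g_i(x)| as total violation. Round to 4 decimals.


KKT complementary slackness check:
lambda_1 * g_1 = 6.95 * -1.63 = -11.3285
lambda_2 * g_2 = 2.14 * 1.08 = 2.3112
lambda_3 * g_3 = 2.16 * -3.51 = -7.5816
lambda_4 * g_4 = 7.79 * 3.72 = 28.9788
Total violation = 11.3285 + 2.3112 + 7.5816 + 28.9788 = 50.2001


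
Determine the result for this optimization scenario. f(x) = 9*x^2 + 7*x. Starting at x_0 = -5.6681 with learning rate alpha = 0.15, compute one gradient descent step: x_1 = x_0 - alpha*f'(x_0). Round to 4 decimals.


We compute the gradient at x_0 and apply the update.
f'(x) = 18*x + 7
f'(-5.6681) = 18*-5.6681 + 7 = -95.0258
x_1 = -5.6681 - 0.15*-95.0258 = 8.5858


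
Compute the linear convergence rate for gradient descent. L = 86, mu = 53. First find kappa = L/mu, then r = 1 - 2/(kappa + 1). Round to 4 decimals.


Step 1: Compute the condition number.
kappa = L/mu = 86/53 = 1.6226
Step 2: Compute the convergence rate.
r = 1 - 2/(kappa + 1) = 1 - 2*mu/(L + mu) = (L - mu)/(L + mu) = 33/139 = 0.2374


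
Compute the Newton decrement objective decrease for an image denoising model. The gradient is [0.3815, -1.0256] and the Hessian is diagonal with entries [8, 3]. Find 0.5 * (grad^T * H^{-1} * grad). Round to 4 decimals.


Step 1: H is diagonal, so H^(-1) * g = [0.0477, -0.3419].
Step 2: g^T H^(-1) g = sum_i g_i^2 / H_ii
  = (0.3815)^2/8 + (-1.0256)^2/3
  = 0.0182 + 0.3506 = 0.3688
Step 3: Objective decrease = 0.5 * g^T H^(-1) g = 0.1844


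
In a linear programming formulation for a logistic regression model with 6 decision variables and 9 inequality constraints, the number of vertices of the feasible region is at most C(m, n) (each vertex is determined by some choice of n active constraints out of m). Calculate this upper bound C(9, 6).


Each vertex corresponds to some choice of n active constraints out of m, so the number of vertices is at most C(m, n) = m! / (n!(m-n)!).
m = 9, n = 6
Numerator: 9 * 8 * 7 * 6 * 5 * 4
Denominator: 6! = 720
C(9, 6) = 84


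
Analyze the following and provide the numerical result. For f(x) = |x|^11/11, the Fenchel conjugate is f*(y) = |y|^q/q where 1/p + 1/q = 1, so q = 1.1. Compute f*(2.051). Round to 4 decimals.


The conjugate exponent q satisfies 1/p + 1/q = 1.
p = 11, so q = 11/(11 - 1) = 1.1
|y|^q = 2.051^1.1 = 2.2037
f*(2.051) = 2.2037 / 1.1 = 2.0034


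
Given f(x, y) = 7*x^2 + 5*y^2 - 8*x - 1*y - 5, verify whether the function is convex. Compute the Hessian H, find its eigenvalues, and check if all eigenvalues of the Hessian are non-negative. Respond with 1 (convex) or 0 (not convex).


The Hessian of f(x,y) = 7*x^2 + 5*y^2 - 8*x - 1*y - 5 is:
H = [[14, 0], [0, 10]]
Trace = 14 + 10 = 24
Determinant = 14*10 - (0)^2 = 140
Discriminant = (24)^2 - 4*140 = 16.0
Eigenvalues: lambda_1 = 10.0, lambda_2 = 14.0
The function is convex.

1


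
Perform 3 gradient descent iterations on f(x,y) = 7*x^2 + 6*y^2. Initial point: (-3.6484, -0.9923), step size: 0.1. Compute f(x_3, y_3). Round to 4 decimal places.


Gradient descent on f(x,y) = 7*x^2 + 6*y^2.
Starting point: (-3.6484, -0.9923), alpha = 0.1
Step 1: grad_x = 2*7*-3.6484 = -51.0776, grad_y = 2*6*-0.9923 = -11.9076
  x_1 = -3.6484 - 0.1*-51.0776 = 1.4594
  y_1 = -0.9923 - 0.1*-11.9076 = 0.1985
Step 2: grad_x = 2*7*1.4594 = 20.431, grad_y = 2*6*0.1985 = 2.3815
  x_2 = 1.4594 - 0.1*20.431 = -0.5837
  y_2 = 0.1985 - 0.1*2.3815 = -0.0397
Step 3: grad_x = 2*7*-0.5837 = -8.1724, grad_y = 2*6*-0.0397 = -0.4763
  x_3 = -0.5837 - 0.1*-8.1724 = 0.2335
  y_3 = -0.0397 - 0.1*-0.4763 = 0.0079
f(0.2335, 0.0079) = 7*0.2335^2 + 6*0.0079^2 = 0.382


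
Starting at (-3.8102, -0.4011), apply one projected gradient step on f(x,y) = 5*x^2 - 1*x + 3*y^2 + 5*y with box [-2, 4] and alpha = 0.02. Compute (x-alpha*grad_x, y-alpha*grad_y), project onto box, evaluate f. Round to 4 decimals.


Step 1: Compute gradient at (-3.8102, -0.4011).
grad_x = 2*5*-3.8102 - 1 = -39.102
grad_y = 2*3*-0.4011 + 5 = 2.5934
Step 2: Gradient step.
x_raw = -3.8102 - 0.02*-39.102 = -3.0282
y_raw = -0.4011 - 0.02*2.5934 = -0.453
Step 3: Project onto [-2, 4].
x_proj = clip(-3.0282) = -2.0
y_proj = clip(-0.453) = -0.453
Step 4: Evaluate f.
f(-2.0, -0.453) = 20.3507


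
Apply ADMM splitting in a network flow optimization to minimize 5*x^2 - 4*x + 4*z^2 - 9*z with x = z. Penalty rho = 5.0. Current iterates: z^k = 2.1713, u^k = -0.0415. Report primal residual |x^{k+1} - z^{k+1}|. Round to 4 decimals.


ADMM iteration with rho = 5.0, z^k = 2.1713, u^k = -0.0415
Step 1: x-update.
Minimize 5*x^2 - 4*x + (5.0/2)*(x - 2.1713 - 0.0415)^2
FOC: (2*5 + 5.0)*x = 4 + 5.0*(2.1713 + 0.0415)
x^{k+1} = 1.0043
Step 2: z-update.
Minimize 4*z^2 - 9*z + (5.0/2)*(1.0043 - z - 0.0415)^2
FOC: (2*4 + 5.0)*z = 9 + 5.0*(1.0043 - 0.0415)
z^{k+1} = 1.0626
Step 3: u-update.
u^{k+1} = -0.0415 + 1.0043 - 1.0626 = -0.0998
Step 4: Primal residual = |1.0043 - 1.0626| = 0.0583


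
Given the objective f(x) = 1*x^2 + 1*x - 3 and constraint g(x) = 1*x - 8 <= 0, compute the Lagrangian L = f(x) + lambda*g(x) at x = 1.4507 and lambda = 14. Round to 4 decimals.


Step 1: Evaluate f(x).
f(1.4507) = 1*1.4507^2 + 1*1.4507 - 3 = 0.5552
Step 2: Evaluate g(x).
g(1.4507) = 1*1.4507 - 8 = -6.5493
Step 3: Compute Lagrangian.
L = 0.5552 + 14*-6.5493 = -91.135


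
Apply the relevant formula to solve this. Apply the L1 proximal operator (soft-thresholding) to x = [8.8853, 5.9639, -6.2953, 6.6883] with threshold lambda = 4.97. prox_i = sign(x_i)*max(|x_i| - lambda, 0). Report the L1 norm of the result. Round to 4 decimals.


Soft-thresholding with lambda = 4.97:
prox(8.8853) = sign(8.8853)*max(|8.8853| - 4.97, 0) = 3.9153
prox(5.9639) = sign(5.9639)*max(|5.9639| - 4.97, 0) = 0.9939
prox(-6.2953) = sign(-6.2953)*max(|-6.2953| - 4.97, 0) = -1.3253
prox(6.6883) = sign(6.6883)*max(|6.6883| - 4.97, 0) = 1.7183
prox(x) = [3.9153, 0.9939, -1.3253, 1.7183]
||prox(x)||_1 = 3.9153 + 0.9939 + 1.3253 + 1.7183 = 7.9528


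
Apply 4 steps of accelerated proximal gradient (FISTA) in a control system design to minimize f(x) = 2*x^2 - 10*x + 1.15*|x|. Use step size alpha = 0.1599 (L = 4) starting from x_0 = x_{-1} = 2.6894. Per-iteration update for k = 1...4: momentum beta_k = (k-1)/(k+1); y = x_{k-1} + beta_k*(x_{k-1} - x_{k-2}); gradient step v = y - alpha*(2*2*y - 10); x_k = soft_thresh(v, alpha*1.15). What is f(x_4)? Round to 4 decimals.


FISTA on f(x) = 2*x^2 - 10*x + 1.15*|x|
L = 4, alpha = 0.1599
Iteration 1: beta = 0.0, y = 2.6894 + 0.0*(2.6894 - 2.6894) = 2.6894
  grad(y) = 0.7576, v = y - alpha*grad = 2.5683
  prox(v) = soft_thresh(2.5683, 0.1839) = 2.3844
Iteration 2: beta = 0.3333, y = 2.3844 + 0.3333*(2.3844 - 2.6894) = 2.2827
  grad(y) = -0.8692, v = y - alpha*grad = 2.4217
  prox(v) = soft_thresh(2.4217, 0.1839) = 2.2378
Iteration 3: beta = 0.5, y = 2.2378 + 0.5*(2.2378 - 2.3844) = 2.1645
  grad(y) = -1.3419, v = y - alpha*grad = 2.3791
  prox(v) = soft_thresh(2.3791, 0.1839) = 2.1952
Iteration 4: beta = 0.6, y = 2.1952 + 0.6*(2.1952 - 2.2378) = 2.1696
  grad(y) = -1.3214, v = y - alpha*grad = 2.3809
  prox(v) = soft_thresh(2.3809, 0.1839) = 2.1971
f(x_4) = 2*2.1971^2 - 10*2.1971 + 1.15*|2.1971| = -9.7898


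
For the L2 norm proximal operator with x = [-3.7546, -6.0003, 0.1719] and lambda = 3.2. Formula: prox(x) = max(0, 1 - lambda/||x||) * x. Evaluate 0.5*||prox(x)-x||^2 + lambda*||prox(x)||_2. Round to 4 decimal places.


Step 1: Compute ||x||.
||x|| = 7.0803
Step 2: Compute scaling factor.
scale = max(0, 1 - 3.2/7.0803) = 0.548
Step 3: prox(x) = [-2.0577, -3.2884, 0.0942]
||prox(x)|| = 3.8803
Step 4: Proximal objective.
0.5*||prox-x||^2 = 5.12
lambda*||prox|| = 12.417
Total = 17.5369


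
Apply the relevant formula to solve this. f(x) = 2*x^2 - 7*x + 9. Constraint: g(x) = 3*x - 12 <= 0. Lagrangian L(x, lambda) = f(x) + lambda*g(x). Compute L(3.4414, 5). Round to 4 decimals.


Step 1: Evaluate f(x).
f(3.4414) = 2*3.4414^2 - 7*3.4414 + 9 = 8.5967
Step 2: Evaluate g(x).
g(3.4414) = 3*3.4414 - 12 = -1.6758
Step 3: Compute Lagrangian.
L = 8.5967 + 5*-1.6758 = 0.2177


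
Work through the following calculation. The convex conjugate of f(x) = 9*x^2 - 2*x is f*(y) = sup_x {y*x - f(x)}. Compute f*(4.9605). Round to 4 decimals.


f*(y) = sup_x {y*x - a*x^2 - b*x} = sup_x {(y-b)*x - a*x^2}
FOC: (y - b) - 2a*x = 0 => x* = (y - b)/(2a)
x* = (4.9605 + 2)/(2*9) = 0.3867
f*(4.9605) = (y-b)^2/(4a) = (4.9605 + 2)^2/(4*9)
= 48.4486/36 = 1.3458


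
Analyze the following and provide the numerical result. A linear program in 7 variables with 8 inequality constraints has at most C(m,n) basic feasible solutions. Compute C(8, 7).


Each vertex corresponds to some choice of n active constraints out of m, so the number of vertices is at most C(m, n) = m! / (n!(m-n)!).
m = 8, n = 7
Numerator: 8 * 7 * 6 * 5 * 4 * 3 * 2
Denominator: 7! = 5040
C(8, 7) = 8


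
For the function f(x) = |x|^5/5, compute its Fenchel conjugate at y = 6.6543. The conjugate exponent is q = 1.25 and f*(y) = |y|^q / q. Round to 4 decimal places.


The conjugate exponent q satisfies 1/p + 1/q = 1.
p = 5, so q = 5/(5 - 1) = 1.25
|y|^q = 6.6543^1.25 = 10.6875
f*(6.6543) = 10.6875 / 1.25 = 8.55


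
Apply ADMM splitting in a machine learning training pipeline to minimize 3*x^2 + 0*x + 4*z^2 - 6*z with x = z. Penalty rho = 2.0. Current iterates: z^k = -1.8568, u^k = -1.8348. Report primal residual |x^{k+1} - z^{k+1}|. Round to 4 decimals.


ADMM iteration with rho = 2.0, z^k = -1.8568, u^k = -1.8348
Step 1: x-update.
Minimize 3*x^2 + 0*x + (2.0/2)*(x + 1.8568 - 1.8348)^2
FOC: (2*3 + 2.0)*x = 0 + 2.0*(-1.8568 + 1.8348)
x^{k+1} = -0.0055
Step 2: z-update.
Minimize 4*z^2 - 6*z + (2.0/2)*(-0.0055 - z - 1.8348)^2
FOC: (2*4 + 2.0)*z = 6 + 2.0*(-0.0055 - 1.8348)
z^{k+1} = 0.2319
Step 3: u-update.
u^{k+1} = -1.8348 - 0.0055 - 0.2319 = -2.0722
Step 4: Primal residual = |-0.0055 - 0.2319| = 0.2374
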